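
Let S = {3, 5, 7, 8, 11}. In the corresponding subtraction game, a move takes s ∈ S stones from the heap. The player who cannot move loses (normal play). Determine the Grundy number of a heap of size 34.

n :  0  1  2  3  4  5  6  7  8  9 10 11 12 13 14 15 16 17 18 19 20 21 22 23 24 25 26 27 28 29 30 31 32 33 34
G :  0  0  0  1  1  1  2  2  2  3  3  3  4  4  0  0  0  1  1  1  2  2  2  3  3  3  4  4  0  0  0  1  1  1  2

2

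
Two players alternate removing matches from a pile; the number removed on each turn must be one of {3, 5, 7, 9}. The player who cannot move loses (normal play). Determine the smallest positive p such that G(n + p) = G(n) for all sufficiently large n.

G(0) = 0
G(1) = mex{} = 0
G(2) = mex{} = 0
G(3) = mex{0} = 1
G(4) = mex{0} = 1
G(5) = mex{0,0} = 1
G(6) = mex{1,0} = 2
G(7) = mex{1,0,0} = 2
G(8) = mex{1,1,0} = 2
G(9) = mex{2,1,0,0} = 3
G(10) = mex{2,1,1,0} = 3
G(11) = mex{2,2,1,0} = 3
G(12) = mex{3,2,1,1} = 0
G(13) = mex{3,2,2,1} = 0
G(14) = mex{3,3,2,1} = 0
G(15) = mex{0,3,2,2} = 1
G(16) = mex{0,3,3,2} = 1
G(17) = mex{0,0,3,2} = 1
G(18) = mex{1,0,3,3} = 2
G(19) = mex{1,0,0,3} = 2
G(20) = mex{1,1,0,3} = 2
G(21) = mex{2,1,0,0} = 3
G(22) = mex{2,1,1,0} = 3
G(23) = mex{2,2,1,0} = 3
G(24) = mex{3,2,1,1} = 0
G(25) = mex{3,2,2,1} = 0
G(n+12) = G(n) holds for n = 0,…,8 (a full window of length max(S) = 9), so the sequence is purely periodic with period 12.

12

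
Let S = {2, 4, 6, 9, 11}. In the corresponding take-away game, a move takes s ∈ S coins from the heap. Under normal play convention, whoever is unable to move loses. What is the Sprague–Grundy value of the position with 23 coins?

1

n :  0  1  2  3  4  5  6  7  8  9 10 11 12 13 14 15 16 17 18 19 20 21 22 23
G :  0  0  1  1  2  2  3  3  0  4  1  5  2  0  3  1  0  2  1  3  2  0  3  1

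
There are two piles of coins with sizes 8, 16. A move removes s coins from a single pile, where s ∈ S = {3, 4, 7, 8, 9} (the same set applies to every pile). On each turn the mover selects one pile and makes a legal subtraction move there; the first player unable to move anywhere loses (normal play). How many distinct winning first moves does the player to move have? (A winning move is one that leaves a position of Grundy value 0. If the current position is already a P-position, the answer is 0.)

All piles use S = {3, 4, 7, 8, 9}:
n :  0  1  2  3  4  5  6  7  8  9 10 11 12 13 14 15 16
G :  0  0  0  1  1  1  2  2  2  3  3  3  0  0  0  1  1
Pile A: G(8) = 2.
Pile B: G(16) = 1.
Combined Grundy value = 2 ⊕ 1 = 3.
A winning move leaves total XOR = 0, i.e. changes one component's Grundy value g to g ⊕ X where X is the current total.
Pile A: need g' = 2⊕3 = 1. Options: 8−3→G=1, 8−4→G=1, 8−7→G=0, 8−8→G=0. Hits: 2.
Pile B: need g' = 1⊕3 = 2. Options: 16−3→G=0, 16−4→G=0, 16−7→G=3, 16−8→G=2, 16−9→G=2. Hits: 2.

4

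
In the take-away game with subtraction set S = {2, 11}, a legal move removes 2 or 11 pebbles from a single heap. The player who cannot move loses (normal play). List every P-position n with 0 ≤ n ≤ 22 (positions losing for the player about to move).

n :  0  1  2  3  4  5  6  7  8  9 10 11 12 13 14 15 16 17 18 19 20 21 22
G :  0  0  1  1  0  0  1  1  0  0  1  1  2  0  0  1  1  0  0  1  1  0  0
P-positions are exactly the n with G(n) = 0.

0, 1, 4, 5, 8, 9, 13, 14, 17, 18, 21, 22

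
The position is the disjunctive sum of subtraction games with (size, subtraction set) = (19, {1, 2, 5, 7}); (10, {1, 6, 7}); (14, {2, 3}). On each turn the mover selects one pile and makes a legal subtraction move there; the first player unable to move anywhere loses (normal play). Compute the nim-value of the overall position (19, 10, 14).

Pile A, S = {1, 2, 5, 7}:
G(0) = 0
G(1) = mex{0} = 1
G(2) = mex{1,0} = 2
G(3) = mex{2,1} = 0
G(4) = mex{0,2} = 1
G(5) = mex{1,0,0} = 2
G(6) = mex{2,1,1} = 0
G(7) = mex{0,2,2,0} = 1
G(8) = mex{1,0,0,1} = 2
G(9) = mex{2,1,1,2} = 0
G(10) = mex{0,2,2,0} = 1
G(11) = mex{1,0,0,1} = 2
G(12) = mex{2,1,1,2} = 0
G(13) = mex{0,2,2,0} = 1
G(14) = mex{1,0,0,1} = 2
G(15) = mex{2,1,1,2} = 0
G(16) = mex{0,2,2,0} = 1
G(17) = mex{1,0,0,1} = 2
G(18) = mex{2,1,1,2} = 0
G(19) = mex{0,2,2,0} = 1
G_A(19) = 1.
Pile B, S = {1, 6, 7}:
n :  0  1  2  3  4  5  6  7  8  9 10
G :  0  1  0  1  0  1  2  3  2  3  2
G_B(10) = 2.
Pile C, S = {2, 3}:
n :  0  1  2  3  4  5  6  7  8  9 10 11 12 13 14
G :  0  0  1  1  2  0  0  1  1  2  0  0  1  1  2
G_C(14) = 2.
Combined Grundy value = 1 ⊕ 2 ⊕ 2 = 1.

1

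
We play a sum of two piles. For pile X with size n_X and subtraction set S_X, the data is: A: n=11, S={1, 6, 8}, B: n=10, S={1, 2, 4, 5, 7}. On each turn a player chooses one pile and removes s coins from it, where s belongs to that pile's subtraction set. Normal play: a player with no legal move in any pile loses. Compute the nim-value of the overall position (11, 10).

Pile A, S = {1, 6, 8}:
G(0) = 0
G(1) = mex{0} = 1
G(2) = mex{1} = 0
G(3) = mex{0} = 1
G(4) = mex{1} = 0
G(5) = mex{0} = 1
G(6) = mex{1,0} = 2
G(7) = mex{2,1} = 0
G(8) = mex{0,0,0} = 1
G(9) = mex{1,1,1} = 0
G(10) = mex{0,0,0} = 1
G(11) = mex{1,1,1} = 0
G_A(11) = 0.
Pile B, S = {1, 2, 4, 5, 7}:
G(0) = 0
G(1) = mex{0} = 1
G(2) = mex{1,0} = 2
G(3) = mex{2,1} = 0
G(4) = mex{0,2,0} = 1
G(5) = mex{1,0,1,0} = 2
G(6) = mex{2,1,2,1} = 0
G(7) = mex{0,2,0,2,0} = 1
G(8) = mex{1,0,1,0,1} = 2
G(9) = mex{2,1,2,1,2} = 0
G(10) = mex{0,2,0,2,0} = 1
G_B(10) = 1.
Combined Grundy value = 0 ⊕ 1 = 1.

1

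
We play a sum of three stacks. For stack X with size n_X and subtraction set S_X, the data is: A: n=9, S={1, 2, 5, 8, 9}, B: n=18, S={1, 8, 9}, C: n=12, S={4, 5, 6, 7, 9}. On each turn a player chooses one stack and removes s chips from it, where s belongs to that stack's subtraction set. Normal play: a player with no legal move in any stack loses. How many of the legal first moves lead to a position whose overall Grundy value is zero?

0

Stack A, S = {1, 2, 5, 8, 9}:
n : 0 1 2 3 4 5 6 7 8 9
G : 0 1 2 0 1 2 0 1 2 3
G_A(9) = 3.
Stack B, S = {1, 8, 9}:
G(0) = 0
G(1) = mex{0} = 1
G(2) = mex{1} = 0
G(3) = mex{0} = 1
G(4) = mex{1} = 0
G(5) = mex{0} = 1
G(6) = mex{1} = 0
G(7) = mex{0} = 1
G(8) = mex{1,0} = 2
G(9) = mex{2,1,0} = 3
G(10) = mex{3,0,1} = 2
G(11) = mex{2,1,0} = 3
G(12) = mex{3,0,1} = 2
G(13) = mex{2,1,0} = 3
G(14) = mex{3,0,1} = 2
G(15) = mex{2,1,0} = 3
G(16) = mex{3,2,1} = 0
G(17) = mex{0,3,2} = 1
G(18) = mex{1,2,3} = 0
G_B(18) = 0.
Stack C, S = {4, 5, 6, 7, 9}:
G(0) = 0
G(1) = mex{} = 0
G(2) = mex{} = 0
G(3) = mex{} = 0
G(4) = mex{0} = 1
G(5) = mex{0,0} = 1
G(6) = mex{0,0,0} = 1
G(7) = mex{0,0,0,0} = 1
G(8) = mex{1,0,0,0} = 2
G(9) = mex{1,1,0,0,0} = 2
G(10) = mex{1,1,1,0,0} = 2
G(11) = mex{1,1,1,1,0} = 2
G(12) = mex{2,1,1,1,0} = 3
G_C(12) = 3.
Combined Grundy value = 3 ⊕ 0 ⊕ 3 = 0.
A winning move leaves total XOR = 0, i.e. changes one component's Grundy value g to g ⊕ X where X is the current total.
Stack A: target g' = 3⊕0 = 3, but every legal move changes the Grundy value (mex property), so 0 moves.
Stack B: target g' = 0⊕0 = 0, but every legal move changes the Grundy value (mex property), so 0 moves.
Stack C: target g' = 3⊕0 = 3, but every legal move changes the Grundy value (mex property), so 0 moves.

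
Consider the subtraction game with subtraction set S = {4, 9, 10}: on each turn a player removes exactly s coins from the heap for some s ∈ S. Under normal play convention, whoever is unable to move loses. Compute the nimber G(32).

G(0) = 0
G(1) = mex{} = 0
G(2) = mex{} = 0
G(3) = mex{} = 0
G(4) = mex{0} = 1
G(5) = mex{0} = 1
G(6) = mex{0} = 1
G(7) = mex{0} = 1
G(8) = mex{1} = 0
G(9) = mex{1,0} = 2
G(10) = mex{1,0,0} = 2
G(11) = mex{1,0,0} = 2
G(12) = mex{0,0,0} = 1
G(13) = mex{2,1,0} = 3
G(14) = mex{2,1,1} = 0
G(15) = mex{2,1,1} = 0
G(16) = mex{1,1,1} = 0
G(17) = mex{3,0,1} = 2
G(18) = mex{0,2,0} = 1
G(19) = mex{0,2,2} = 1
G(20) = mex{0,2,2} = 1
G(21) = mex{2,1,2} = 0
G(22) = mex{1,3,1} = 0
G(23) = mex{1,0,3} = 2
G(24) = mex{1,0,0} = 2
G(25) = mex{0,0,0} = 1
G(26) = mex{0,2,0} = 1
G(27) = mex{2,1,2} = 0
G(28) = mex{2,1,1} = 0
G(29) = mex{1,1,1} = 0
G(30) = mex{1,0,1} = 2
G(31) = mex{0,0,0} = 1
G(32) = mex{0,2,0} = 1

1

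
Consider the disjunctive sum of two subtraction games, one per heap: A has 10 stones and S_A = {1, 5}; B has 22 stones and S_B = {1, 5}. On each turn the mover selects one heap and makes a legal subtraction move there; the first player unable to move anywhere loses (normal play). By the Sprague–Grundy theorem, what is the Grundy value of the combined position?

0

Heap A, S = {1, 5}:
G(0) = 0
G(1) = mex{0} = 1
G(2) = mex{1} = 0
G(3) = mex{0} = 1
G(4) = mex{1} = 0
G(5) = mex{0,0} = 1
G(6) = mex{1,1} = 0
G(7) = mex{0,0} = 1
G(8) = mex{1,1} = 0
G(9) = mex{0,0} = 1
G(10) = mex{1,1} = 0
G_A(10) = 0.
Heap B, S = {1, 5}:
G(0) = 0
G(1) = mex{0} = 1
G(2) = mex{1} = 0
G(3) = mex{0} = 1
G(4) = mex{1} = 0
G(5) = mex{0,0} = 1
G(6) = mex{1,1} = 0
G(7) = mex{0,0} = 1
G(8) = mex{1,1} = 0
G(9) = mex{0,0} = 1
G(10) = mex{1,1} = 0
G(11) = mex{0,0} = 1
G(12) = mex{1,1} = 0
G(13) = mex{0,0} = 1
G(14) = mex{1,1} = 0
G(15) = mex{0,0} = 1
G(16) = mex{1,1} = 0
G(17) = mex{0,0} = 1
G(18) = mex{1,1} = 0
G(19) = mex{0,0} = 1
G(20) = mex{1,1} = 0
G(21) = mex{0,0} = 1
G(22) = mex{1,1} = 0
G_B(22) = 0.
Combined Grundy value = 0 ⊕ 0 = 0.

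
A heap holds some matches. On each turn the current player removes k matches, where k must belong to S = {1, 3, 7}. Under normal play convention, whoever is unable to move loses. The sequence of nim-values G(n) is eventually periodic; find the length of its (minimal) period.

2

n :  0  1  2  3  4  5  6  7  8  9 10 11 12 13 14
G :  0  1  0  1  0  1  0  1  0  1  0  1  0  1  0
G(n+2) = G(n) holds for n = 0,…,6 (a full window of length max(S) = 7), so the sequence is purely periodic with period 2.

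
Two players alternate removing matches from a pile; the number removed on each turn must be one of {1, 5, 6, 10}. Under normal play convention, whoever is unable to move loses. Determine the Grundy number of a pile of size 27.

n :  0  1  2  3  4  5  6  7  8  9 10 11 12 13 14 15 16 17 18 19 20 21 22 23 24 25 26 27
G :  0  1  0  1  0  1  2  3  2  3  2  0  1  0  1  0  1  2  3  2  3  2  0  1  0  1  0  1

1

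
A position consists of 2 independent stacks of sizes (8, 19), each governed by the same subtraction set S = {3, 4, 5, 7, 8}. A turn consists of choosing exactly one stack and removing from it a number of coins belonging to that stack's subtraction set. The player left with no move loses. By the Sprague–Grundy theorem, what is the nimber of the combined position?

0

All stacks use S = {3, 4, 5, 7, 8}:
G(0) = 0
G(1) = mex{} = 0
G(2) = mex{} = 0
G(3) = mex{0} = 1
G(4) = mex{0,0} = 1
G(5) = mex{0,0,0} = 1
G(6) = mex{1,0,0} = 2
G(7) = mex{1,1,0,0} = 2
G(8) = mex{1,1,1,0,0} = 2
G(9) = mex{2,1,1,0,0} = 3
G(10) = mex{2,2,1,1,0} = 3
G(11) = mex{2,2,2,1,1} = 0
G(12) = mex{3,2,2,1,1} = 0
G(13) = mex{3,3,2,2,1} = 0
G(14) = mex{0,3,3,2,2} = 1
G(15) = mex{0,0,3,2,2} = 1
G(16) = mex{0,0,0,3,2} = 1
G(17) = mex{1,0,0,3,3} = 2
G(18) = mex{1,1,0,0,3} = 2
G(19) = mex{1,1,1,0,0} = 2
Stack A: G(8) = 2.
Stack B: G(19) = 2.
Combined Grundy value = 2 ⊕ 2 = 0.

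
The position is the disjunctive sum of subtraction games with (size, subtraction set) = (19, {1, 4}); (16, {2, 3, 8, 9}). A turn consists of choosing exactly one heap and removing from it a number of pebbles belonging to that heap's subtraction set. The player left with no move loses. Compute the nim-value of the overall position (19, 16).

Heap A, S = {1, 4}:
G(0) = 0
G(1) = mex{0} = 1
G(2) = mex{1} = 0
G(3) = mex{0} = 1
G(4) = mex{1,0} = 2
G(5) = mex{2,1} = 0
G(6) = mex{0,0} = 1
G(7) = mex{1,1} = 0
G(8) = mex{0,2} = 1
G(9) = mex{1,0} = 2
G(10) = mex{2,1} = 0
G(11) = mex{0,0} = 1
G(12) = mex{1,1} = 0
G(13) = mex{0,2} = 1
G(14) = mex{1,0} = 2
G(15) = mex{2,1} = 0
G(16) = mex{0,0} = 1
G(17) = mex{1,1} = 0
G(18) = mex{0,2} = 1
G(19) = mex{1,0} = 2
G_A(19) = 2.
Heap B, S = {2, 3, 8, 9}:
n :  0  1  2  3  4  5  6  7  8  9 10 11 12 13 14 15 16
G :  0  0  1  1  2  0  0  1  1  2  2  0  0  1  1  2  0
G_B(16) = 0.
Combined Grundy value = 2 ⊕ 0 = 2.

2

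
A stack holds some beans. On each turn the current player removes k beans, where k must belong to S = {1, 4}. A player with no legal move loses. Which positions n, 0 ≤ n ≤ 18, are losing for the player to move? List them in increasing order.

n :  0  1  2  3  4  5  6  7  8  9 10 11 12 13 14 15 16 17 18
G :  0  1  0  1  2  0  1  0  1  2  0  1  0  1  2  0  1  0  1
P-positions are exactly the n with G(n) = 0.

0, 2, 5, 7, 10, 12, 15, 17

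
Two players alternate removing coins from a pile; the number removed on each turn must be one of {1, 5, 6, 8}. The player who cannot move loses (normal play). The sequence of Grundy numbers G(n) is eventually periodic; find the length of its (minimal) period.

11

n :  0  1  2  3  4  5  6  7  8  9 10 11 12 13 14 15 16 17 18 19 20 21 22 23
G :  0  1  0  1  0  1  2  3  2  3  2  0  1  0  1  0  1  2  3  2  3  2  0  1
G(n+11) = G(n) holds for n = 0,…,7 (a full window of length max(S) = 8), so the sequence is purely periodic with period 11.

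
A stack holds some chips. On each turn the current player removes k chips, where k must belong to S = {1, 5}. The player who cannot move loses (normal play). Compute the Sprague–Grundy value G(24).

0

n :  0  1  2  3  4  5  6  7  8  9 10 11 12 13 14 15 16 17 18 19 20 21 22 23 24
G :  0  1  0  1  0  1  0  1  0  1  0  1  0  1  0  1  0  1  0  1  0  1  0  1  0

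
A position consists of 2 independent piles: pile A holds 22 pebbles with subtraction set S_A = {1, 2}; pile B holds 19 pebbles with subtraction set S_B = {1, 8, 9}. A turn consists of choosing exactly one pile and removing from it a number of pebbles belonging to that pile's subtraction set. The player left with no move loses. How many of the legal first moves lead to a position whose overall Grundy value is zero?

0

Pile A, S = {1, 2}:
n :  0  1  2  3  4  5  6  7  8  9 10 11 12 13 14 15 16 17 18 19 20 21 22
G :  0  1  2  0  1  2  0  1  2  0  1  2  0  1  2  0  1  2  0  1  2  0  1
G_A(22) = 1.
Pile B, S = {1, 8, 9}:
n :  0  1  2  3  4  5  6  7  8  9 10 11 12 13 14 15 16 17 18 19
G :  0  1  0  1  0  1  0  1  2  3  2  3  2  3  2  3  0  1  0  1
G_B(19) = 1.
Combined Grundy value = 1 ⊕ 1 = 0.
A winning move leaves total XOR = 0, i.e. changes one component's Grundy value g to g ⊕ X where X is the current total.
Pile A: target g' = 1⊕0 = 1, but every legal move changes the Grundy value (mex property), so 0 moves.
Pile B: target g' = 1⊕0 = 1, but every legal move changes the Grundy value (mex property), so 0 moves.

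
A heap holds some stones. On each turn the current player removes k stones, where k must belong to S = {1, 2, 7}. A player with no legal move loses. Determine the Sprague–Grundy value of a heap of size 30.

0

n :  0  1  2  3  4  5  6  7  8  9 10 11 12 13 14 15 16 17 18 19 20 21 22 23 24 25 26 27 28 29 30
G :  0  1  2  0  1  2  0  1  2  0  1  2  0  1  2  0  1  2  0  1  2  0  1  2  0  1  2  0  1  2  0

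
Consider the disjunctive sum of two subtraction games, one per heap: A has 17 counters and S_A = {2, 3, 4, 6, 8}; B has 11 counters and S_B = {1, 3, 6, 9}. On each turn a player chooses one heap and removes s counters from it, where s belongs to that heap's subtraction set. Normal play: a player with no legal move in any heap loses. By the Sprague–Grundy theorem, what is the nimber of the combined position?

Heap A, S = {2, 3, 4, 6, 8}:
G(0) = 0
G(1) = mex{} = 0
G(2) = mex{0} = 1
G(3) = mex{0,0} = 1
G(4) = mex{1,0,0} = 2
G(5) = mex{1,1,0} = 2
G(6) = mex{2,1,1,0} = 3
G(7) = mex{2,2,1,0} = 3
G(8) = mex{3,2,2,1,0} = 4
G(9) = mex{3,3,2,1,0} = 4
G(10) = mex{4,3,3,2,1} = 0
G(11) = mex{4,4,3,2,1} = 0
G(12) = mex{0,4,4,3,2} = 1
G(13) = mex{0,0,4,3,2} = 1
G(14) = mex{1,0,0,4,3} = 2
G(15) = mex{1,1,0,4,3} = 2
G(16) = mex{2,1,1,0,4} = 3
G(17) = mex{2,2,1,0,4} = 3
G_A(17) = 3.
Heap B, S = {1, 3, 6, 9}:
G(0) = 0
G(1) = mex{0} = 1
G(2) = mex{1} = 0
G(3) = mex{0,0} = 1
G(4) = mex{1,1} = 0
G(5) = mex{0,0} = 1
G(6) = mex{1,1,0} = 2
G(7) = mex{2,0,1} = 3
G(8) = mex{3,1,0} = 2
G(9) = mex{2,2,1,0} = 3
G(10) = mex{3,3,0,1} = 2
G(11) = mex{2,2,1,0} = 3
G_B(11) = 3.
Combined Grundy value = 3 ⊕ 3 = 0.

0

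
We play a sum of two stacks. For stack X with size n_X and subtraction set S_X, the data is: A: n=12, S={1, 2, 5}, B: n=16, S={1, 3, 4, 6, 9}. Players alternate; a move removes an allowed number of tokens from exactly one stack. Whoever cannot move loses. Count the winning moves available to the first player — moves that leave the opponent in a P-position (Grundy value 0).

Stack A, S = {1, 2, 5}:
G(0) = 0
G(1) = mex{0} = 1
G(2) = mex{1,0} = 2
G(3) = mex{2,1} = 0
G(4) = mex{0,2} = 1
G(5) = mex{1,0,0} = 2
G(6) = mex{2,1,1} = 0
G(7) = mex{0,2,2} = 1
G(8) = mex{1,0,0} = 2
G(9) = mex{2,1,1} = 0
G(10) = mex{0,2,2} = 1
G(11) = mex{1,0,0} = 2
G(12) = mex{2,1,1} = 0
G_A(12) = 0.
Stack B, S = {1, 3, 4, 6, 9}:
G(0) = 0
G(1) = mex{0} = 1
G(2) = mex{1} = 0
G(3) = mex{0,0} = 1
G(4) = mex{1,1,0} = 2
G(5) = mex{2,0,1} = 3
G(6) = mex{3,1,0,0} = 2
G(7) = mex{2,2,1,1} = 0
G(8) = mex{0,3,2,0} = 1
G(9) = mex{1,2,3,1,0} = 4
G(10) = mex{4,0,2,2,1} = 3
G(11) = mex{3,1,0,3,0} = 2
G(12) = mex{2,4,1,2,1} = 0
G(13) = mex{0,3,4,0,2} = 1
G(14) = mex{1,2,3,1,3} = 0
G(15) = mex{0,0,2,4,2} = 1
G(16) = mex{1,1,0,3,0} = 2
G_B(16) = 2.
Combined Grundy value = 0 ⊕ 2 = 2.
A winning move leaves total XOR = 0, i.e. changes one component's Grundy value g to g ⊕ X where X is the current total.
Stack A: need g' = 0⊕2 = 2. Options: 12−1→G=2, 12−2→G=1, 12−5→G=1. Hits: 1.
Stack B: need g' = 2⊕2 = 0. Options: 16−1→G=1, 16−3→G=1, 16−4→G=0, 16−6→G=3, 16−9→G=0. Hits: 2.

3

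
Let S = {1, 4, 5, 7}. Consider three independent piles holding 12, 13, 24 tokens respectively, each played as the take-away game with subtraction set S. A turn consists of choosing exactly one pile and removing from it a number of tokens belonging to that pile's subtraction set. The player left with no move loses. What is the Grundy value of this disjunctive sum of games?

1

All piles use S = {1, 4, 5, 7}:
G(0) = 0
G(1) = mex{0} = 1
G(2) = mex{1} = 0
G(3) = mex{0} = 1
G(4) = mex{1,0} = 2
G(5) = mex{2,1,0} = 3
G(6) = mex{3,0,1} = 2
G(7) = mex{2,1,0,0} = 3
G(8) = mex{3,2,1,1} = 0
G(9) = mex{0,3,2,0} = 1
G(10) = mex{1,2,3,1} = 0
G(11) = mex{0,3,2,2} = 1
G(12) = mex{1,0,3,3} = 2
G(13) = mex{2,1,0,2} = 3
G(14) = mex{3,0,1,3} = 2
G(15) = mex{2,1,0,0} = 3
G(16) = mex{3,2,1,1} = 0
G(17) = mex{0,3,2,0} = 1
G(18) = mex{1,2,3,1} = 0
G(19) = mex{0,3,2,2} = 1
G(20) = mex{1,0,3,3} = 2
G(21) = mex{2,1,0,2} = 3
G(22) = mex{3,0,1,3} = 2
G(23) = mex{2,1,0,0} = 3
G(24) = mex{3,2,1,1} = 0
Pile A: G(12) = 2.
Pile B: G(13) = 3.
Pile C: G(24) = 0.
Combined Grundy value = 2 ⊕ 3 ⊕ 0 = 1.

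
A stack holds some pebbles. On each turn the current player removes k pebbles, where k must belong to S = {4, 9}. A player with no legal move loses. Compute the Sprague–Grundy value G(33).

1

G(0) = 0
G(1) = mex{} = 0
G(2) = mex{} = 0
G(3) = mex{} = 0
G(4) = mex{0} = 1
G(5) = mex{0} = 1
G(6) = mex{0} = 1
G(7) = mex{0} = 1
G(8) = mex{1} = 0
G(9) = mex{1,0} = 2
G(10) = mex{1,0} = 2
G(11) = mex{1,0} = 2
G(12) = mex{0,0} = 1
G(13) = mex{2,1} = 0
G(14) = mex{2,1} = 0
G(15) = mex{2,1} = 0
G(16) = mex{1,1} = 0
G(17) = mex{0,0} = 1
G(18) = mex{0,2} = 1
G(19) = mex{0,2} = 1
G(20) = mex{0,2} = 1
G(21) = mex{1,1} = 0
G(22) = mex{1,0} = 2
G(23) = mex{1,0} = 2
G(24) = mex{1,0} = 2
G(25) = mex{0,0} = 1
G(26) = mex{2,1} = 0
G(27) = mex{2,1} = 0
G(28) = mex{2,1} = 0
G(29) = mex{1,1} = 0
G(30) = mex{0,0} = 1
G(31) = mex{0,2} = 1
G(32) = mex{0,2} = 1
G(33) = mex{0,2} = 1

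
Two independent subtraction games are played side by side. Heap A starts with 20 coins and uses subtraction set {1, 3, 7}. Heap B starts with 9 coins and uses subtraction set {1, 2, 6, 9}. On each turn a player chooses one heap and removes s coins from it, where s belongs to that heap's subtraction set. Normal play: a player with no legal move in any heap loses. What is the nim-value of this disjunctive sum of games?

Heap A, S = {1, 3, 7}:
n :  0  1  2  3  4  5  6  7  8  9 10 11 12 13 14 15 16 17 18 19 20
G :  0  1  0  1  0  1  0  1  0  1  0  1  0  1  0  1  0  1  0  1  0
G_A(20) = 0.
Heap B, S = {1, 2, 6, 9}:
n : 0 1 2 3 4 5 6 7 8 9
G : 0 1 2 0 1 2 3 0 1 2
G_B(9) = 2.
Combined Grundy value = 0 ⊕ 2 = 2.

2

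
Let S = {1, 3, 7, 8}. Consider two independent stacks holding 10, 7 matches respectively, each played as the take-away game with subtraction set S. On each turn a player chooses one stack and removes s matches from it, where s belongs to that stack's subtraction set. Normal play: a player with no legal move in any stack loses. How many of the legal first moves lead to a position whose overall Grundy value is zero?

2

All stacks use S = {1, 3, 7, 8}:
n :  0  1  2  3  4  5  6  7  8  9 10
G :  0  1  0  1  0  1  0  1  2  3  2
Stack A: G(10) = 2.
Stack B: G(7) = 1.
Combined Grundy value = 2 ⊕ 1 = 3.
A winning move leaves total XOR = 0, i.e. changes one component's Grundy value g to g ⊕ X where X is the current total.
Stack A: need g' = 2⊕3 = 1. Options: 10−1→G=3, 10−3→G=1, 10−7→G=1, 10−8→G=0. Hits: 2.
Stack B: need g' = 1⊕3 = 2. Options: 7−1→G=0, 7−3→G=0, 7−7→G=0. Hits: 0.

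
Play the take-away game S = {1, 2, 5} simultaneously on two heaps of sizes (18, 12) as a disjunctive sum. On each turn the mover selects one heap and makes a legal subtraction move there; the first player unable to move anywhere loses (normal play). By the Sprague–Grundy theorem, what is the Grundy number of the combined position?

0

All heaps use S = {1, 2, 5}:
G(0) = 0
G(1) = mex{0} = 1
G(2) = mex{1,0} = 2
G(3) = mex{2,1} = 0
G(4) = mex{0,2} = 1
G(5) = mex{1,0,0} = 2
G(6) = mex{2,1,1} = 0
G(7) = mex{0,2,2} = 1
G(8) = mex{1,0,0} = 2
G(9) = mex{2,1,1} = 0
G(10) = mex{0,2,2} = 1
G(11) = mex{1,0,0} = 2
G(12) = mex{2,1,1} = 0
G(13) = mex{0,2,2} = 1
G(14) = mex{1,0,0} = 2
G(15) = mex{2,1,1} = 0
G(16) = mex{0,2,2} = 1
G(17) = mex{1,0,0} = 2
G(18) = mex{2,1,1} = 0
Heap A: G(18) = 0.
Heap B: G(12) = 0.
Combined Grundy value = 0 ⊕ 0 = 0.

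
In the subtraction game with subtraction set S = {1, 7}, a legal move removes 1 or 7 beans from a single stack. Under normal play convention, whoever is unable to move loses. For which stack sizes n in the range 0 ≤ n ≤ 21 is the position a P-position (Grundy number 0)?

0, 2, 4, 6, 8, 10, 12, 14, 16, 18, 20

n :  0  1  2  3  4  5  6  7  8  9 10 11 12 13 14 15 16 17 18 19 20 21
G :  0  1  0  1  0  1  0  1  0  1  0  1  0  1  0  1  0  1  0  1  0  1
P-positions are exactly the n with G(n) = 0.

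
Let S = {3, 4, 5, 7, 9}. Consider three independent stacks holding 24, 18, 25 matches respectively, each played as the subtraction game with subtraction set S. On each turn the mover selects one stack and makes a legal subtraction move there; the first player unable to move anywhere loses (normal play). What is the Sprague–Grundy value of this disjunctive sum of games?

2

All stacks use S = {3, 4, 5, 7, 9}:
n :  0  1  2  3  4  5  6  7  8  9 10 11 12 13 14 15 16 17 18 19 20 21 22 23 24 25
G :  0  0  0  1  1  1  2  2  2  3  3  3  0  0  0  1  1  1  2  2  2  3  3  3  0  0
Stack A: G(24) = 0.
Stack B: G(18) = 2.
Stack C: G(25) = 0.
Combined Grundy value = 0 ⊕ 2 ⊕ 0 = 2.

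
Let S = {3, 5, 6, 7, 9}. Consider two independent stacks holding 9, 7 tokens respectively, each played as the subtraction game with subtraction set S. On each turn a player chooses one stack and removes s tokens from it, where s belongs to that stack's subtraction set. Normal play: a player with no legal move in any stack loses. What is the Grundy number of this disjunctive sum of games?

1

All stacks use S = {3, 5, 6, 7, 9}:
G(0) = 0
G(1) = mex{} = 0
G(2) = mex{} = 0
G(3) = mex{0} = 1
G(4) = mex{0} = 1
G(5) = mex{0,0} = 1
G(6) = mex{1,0,0} = 2
G(7) = mex{1,0,0,0} = 2
G(8) = mex{1,1,0,0} = 2
G(9) = mex{2,1,1,0,0} = 3
Stack A: G(9) = 3.
Stack B: G(7) = 2.
Combined Grundy value = 3 ⊕ 2 = 1.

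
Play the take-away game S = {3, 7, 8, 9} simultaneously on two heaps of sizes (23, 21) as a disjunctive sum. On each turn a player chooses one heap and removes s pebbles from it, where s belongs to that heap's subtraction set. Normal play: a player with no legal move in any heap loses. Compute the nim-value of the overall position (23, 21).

3

All heaps use S = {3, 7, 8, 9}:
n :  0  1  2  3  4  5  6  7  8  9 10 11 12 13 14 15 16 17 18 19 20 21 22 23
G :  0  0  0  1  1  1  0  2  2  1  3  3  0  2  4  1  0  0  0  1  1  1  0  2
Heap A: G(23) = 2.
Heap B: G(21) = 1.
Combined Grundy value = 2 ⊕ 1 = 3.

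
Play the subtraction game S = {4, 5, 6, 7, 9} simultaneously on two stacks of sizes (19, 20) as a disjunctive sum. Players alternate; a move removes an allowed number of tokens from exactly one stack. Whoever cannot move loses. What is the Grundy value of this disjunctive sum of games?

0

All stacks use S = {4, 5, 6, 7, 9}:
G(0) = 0
G(1) = mex{} = 0
G(2) = mex{} = 0
G(3) = mex{} = 0
G(4) = mex{0} = 1
G(5) = mex{0,0} = 1
G(6) = mex{0,0,0} = 1
G(7) = mex{0,0,0,0} = 1
G(8) = mex{1,0,0,0} = 2
G(9) = mex{1,1,0,0,0} = 2
G(10) = mex{1,1,1,0,0} = 2
G(11) = mex{1,1,1,1,0} = 2
G(12) = mex{2,1,1,1,0} = 3
G(13) = mex{2,2,1,1,1} = 0
G(14) = mex{2,2,2,1,1} = 0
G(15) = mex{2,2,2,2,1} = 0
G(16) = mex{3,2,2,2,1} = 0
G(17) = mex{0,3,2,2,2} = 1
G(18) = mex{0,0,3,2,2} = 1
G(19) = mex{0,0,0,3,2} = 1
G(20) = mex{0,0,0,0,2} = 1
Stack A: G(19) = 1.
Stack B: G(20) = 1.
Combined Grundy value = 1 ⊕ 1 = 0.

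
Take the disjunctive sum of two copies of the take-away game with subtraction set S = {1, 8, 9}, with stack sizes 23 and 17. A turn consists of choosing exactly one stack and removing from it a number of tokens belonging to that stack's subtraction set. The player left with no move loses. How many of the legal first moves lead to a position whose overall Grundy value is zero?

All stacks use S = {1, 8, 9}:
G(0) = 0
G(1) = mex{0} = 1
G(2) = mex{1} = 0
G(3) = mex{0} = 1
G(4) = mex{1} = 0
G(5) = mex{0} = 1
G(6) = mex{1} = 0
G(7) = mex{0} = 1
G(8) = mex{1,0} = 2
G(9) = mex{2,1,0} = 3
G(10) = mex{3,0,1} = 2
G(11) = mex{2,1,0} = 3
G(12) = mex{3,0,1} = 2
G(13) = mex{2,1,0} = 3
G(14) = mex{3,0,1} = 2
G(15) = mex{2,1,0} = 3
G(16) = mex{3,2,1} = 0
G(17) = mex{0,3,2} = 1
G(18) = mex{1,2,3} = 0
G(19) = mex{0,3,2} = 1
G(20) = mex{1,2,3} = 0
G(21) = mex{0,3,2} = 1
G(22) = mex{1,2,3} = 0
G(23) = mex{0,3,2} = 1
Stack A: G(23) = 1.
Stack B: G(17) = 1.
Combined Grundy value = 1 ⊕ 1 = 0.
A winning move leaves total XOR = 0, i.e. changes one component's Grundy value g to g ⊕ X where X is the current total.
Stack A: target g' = 1⊕0 = 1, but every legal move changes the Grundy value (mex property), so 0 moves.
Stack B: target g' = 1⊕0 = 1, but every legal move changes the Grundy value (mex property), so 0 moves.

0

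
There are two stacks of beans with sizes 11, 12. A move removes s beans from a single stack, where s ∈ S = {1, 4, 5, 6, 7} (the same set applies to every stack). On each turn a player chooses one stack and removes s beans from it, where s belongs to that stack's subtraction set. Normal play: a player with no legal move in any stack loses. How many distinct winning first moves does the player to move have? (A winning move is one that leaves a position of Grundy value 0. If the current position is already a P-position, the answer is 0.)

2

All stacks use S = {1, 4, 5, 6, 7}:
n :  0  1  2  3  4  5  6  7  8  9 10 11 12
G :  0  1  0  1  2  3  2  3  4  5  0  1  0
Stack A: G(11) = 1.
Stack B: G(12) = 0.
Combined Grundy value = 1 ⊕ 0 = 1.
A winning move leaves total XOR = 0, i.e. changes one component's Grundy value g to g ⊕ X where X is the current total.
Stack A: need g' = 1⊕1 = 0. Options: 11−1→G=0, 11−4→G=3, 11−5→G=2, 11−6→G=3, 11−7→G=2. Hits: 1.
Stack B: need g' = 0⊕1 = 1. Options: 12−1→G=1, 12−4→G=4, 12−5→G=3, 12−6→G=2, 12−7→G=3. Hits: 1.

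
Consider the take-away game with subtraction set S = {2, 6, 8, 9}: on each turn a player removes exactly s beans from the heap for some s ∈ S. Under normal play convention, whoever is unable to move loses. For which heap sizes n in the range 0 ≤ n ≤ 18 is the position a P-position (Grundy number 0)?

G(0) = 0
G(1) = mex{} = 0
G(2) = mex{0} = 1
G(3) = mex{0} = 1
G(4) = mex{1} = 0
G(5) = mex{1} = 0
G(6) = mex{0,0} = 1
G(7) = mex{0,0} = 1
G(8) = mex{1,1,0} = 2
G(9) = mex{1,1,0,0} = 2
G(10) = mex{2,0,1,0} = 3
G(11) = mex{2,0,1,1} = 3
G(12) = mex{3,1,0,1} = 2
G(13) = mex{3,1,0,0} = 2
G(14) = mex{2,2,1,0} = 3
G(15) = mex{2,2,1,1} = 0
G(16) = mex{3,3,2,1} = 0
G(17) = mex{0,3,2,2} = 1
G(18) = mex{0,2,3,2} = 1
P-positions are exactly the n with G(n) = 0.

0, 1, 4, 5, 15, 16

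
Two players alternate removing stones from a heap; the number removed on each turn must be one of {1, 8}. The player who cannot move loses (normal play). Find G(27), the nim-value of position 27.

G(0) = 0
G(1) = mex{0} = 1
G(2) = mex{1} = 0
G(3) = mex{0} = 1
G(4) = mex{1} = 0
G(5) = mex{0} = 1
G(6) = mex{1} = 0
G(7) = mex{0} = 1
G(8) = mex{1,0} = 2
G(9) = mex{2,1} = 0
G(10) = mex{0,0} = 1
G(11) = mex{1,1} = 0
G(12) = mex{0,0} = 1
G(13) = mex{1,1} = 0
G(14) = mex{0,0} = 1
G(15) = mex{1,1} = 0
G(16) = mex{0,2} = 1
G(17) = mex{1,0} = 2
G(18) = mex{2,1} = 0
G(19) = mex{0,0} = 1
G(20) = mex{1,1} = 0
G(21) = mex{0,0} = 1
G(22) = mex{1,1} = 0
G(23) = mex{0,0} = 1
G(24) = mex{1,1} = 0
G(25) = mex{0,2} = 1
G(26) = mex{1,0} = 2
G(27) = mex{2,1} = 0

0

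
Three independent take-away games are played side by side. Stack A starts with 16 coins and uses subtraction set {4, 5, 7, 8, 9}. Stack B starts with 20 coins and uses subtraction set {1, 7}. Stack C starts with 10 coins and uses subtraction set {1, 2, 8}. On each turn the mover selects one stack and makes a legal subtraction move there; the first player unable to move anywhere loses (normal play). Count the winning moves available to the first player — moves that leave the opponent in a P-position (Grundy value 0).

4

Stack A, S = {4, 5, 7, 8, 9}:
n :  0  1  2  3  4  5  6  7  8  9 10 11 12 13 14 15 16
G :  0  0  0  0  1  1  1  1  2  2  2  2  3  0  0  0  0
G_A(16) = 0.
Stack B, S = {1, 7}:
n :  0  1  2  3  4  5  6  7  8  9 10 11 12 13 14 15 16 17 18 19 20
G :  0  1  0  1  0  1  0  1  0  1  0  1  0  1  0  1  0  1  0  1  0
G_B(20) = 0.
Stack C, S = {1, 2, 8}:
G(0) = 0
G(1) = mex{0} = 1
G(2) = mex{1,0} = 2
G(3) = mex{2,1} = 0
G(4) = mex{0,2} = 1
G(5) = mex{1,0} = 2
G(6) = mex{2,1} = 0
G(7) = mex{0,2} = 1
G(8) = mex{1,0,0} = 2
G(9) = mex{2,1,1} = 0
G(10) = mex{0,2,2} = 1
G_C(10) = 1.
Combined Grundy value = 0 ⊕ 0 ⊕ 1 = 1.
A winning move leaves total XOR = 0, i.e. changes one component's Grundy value g to g ⊕ X where X is the current total.
Stack A: need g' = 0⊕1 = 1. Options: 16−4→G=3, 16−5→G=2, 16−7→G=2, 16−8→G=2, 16−9→G=1. Hits: 1.
Stack B: need g' = 0⊕1 = 1. Options: 20−1→G=1, 20−7→G=1. Hits: 2.
Stack C: need g' = 1⊕1 = 0. Options: 10−1→G=0, 10−2→G=2, 10−8→G=2. Hits: 1.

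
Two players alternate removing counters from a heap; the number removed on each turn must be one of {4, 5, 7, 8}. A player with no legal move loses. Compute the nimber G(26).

G(0) = 0
G(1) = mex{} = 0
G(2) = mex{} = 0
G(3) = mex{} = 0
G(4) = mex{0} = 1
G(5) = mex{0,0} = 1
G(6) = mex{0,0} = 1
G(7) = mex{0,0,0} = 1
G(8) = mex{1,0,0,0} = 2
G(9) = mex{1,1,0,0} = 2
G(10) = mex{1,1,0,0} = 2
G(11) = mex{1,1,1,0} = 2
G(12) = mex{2,1,1,1} = 0
G(13) = mex{2,2,1,1} = 0
G(14) = mex{2,2,1,1} = 0
G(15) = mex{2,2,2,1} = 0
G(16) = mex{0,2,2,2} = 1
G(17) = mex{0,0,2,2} = 1
G(18) = mex{0,0,2,2} = 1
G(19) = mex{0,0,0,2} = 1
G(20) = mex{1,0,0,0} = 2
G(21) = mex{1,1,0,0} = 2
G(22) = mex{1,1,0,0} = 2
G(23) = mex{1,1,1,0} = 2
G(24) = mex{2,1,1,1} = 0
G(25) = mex{2,2,1,1} = 0
G(26) = mex{2,2,1,1} = 0

0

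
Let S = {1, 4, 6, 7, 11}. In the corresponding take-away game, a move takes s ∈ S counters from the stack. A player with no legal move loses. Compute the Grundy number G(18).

0

n :  0  1  2  3  4  5  6  7  8  9 10 11 12 13 14 15 16 17 18
G :  0  1  0  1  2  0  1  2  3  2  0  1  2  3  4  0  1  2  0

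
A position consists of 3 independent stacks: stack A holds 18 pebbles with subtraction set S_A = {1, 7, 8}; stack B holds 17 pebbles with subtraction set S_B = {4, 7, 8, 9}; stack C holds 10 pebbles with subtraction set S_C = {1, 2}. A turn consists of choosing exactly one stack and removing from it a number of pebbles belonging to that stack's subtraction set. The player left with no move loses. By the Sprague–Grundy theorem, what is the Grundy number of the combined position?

1

Stack A, S = {1, 7, 8}:
G(0) = 0
G(1) = mex{0} = 1
G(2) = mex{1} = 0
G(3) = mex{0} = 1
G(4) = mex{1} = 0
G(5) = mex{0} = 1
G(6) = mex{1} = 0
G(7) = mex{0,0} = 1
G(8) = mex{1,1,0} = 2
G(9) = mex{2,0,1} = 3
G(10) = mex{3,1,0} = 2
G(11) = mex{2,0,1} = 3
G(12) = mex{3,1,0} = 2
G(13) = mex{2,0,1} = 3
G(14) = mex{3,1,0} = 2
G(15) = mex{2,2,1} = 0
G(16) = mex{0,3,2} = 1
G(17) = mex{1,2,3} = 0
G(18) = mex{0,3,2} = 1
G_A(18) = 1.
Stack B, S = {4, 7, 8, 9}:
G(0) = 0
G(1) = mex{} = 0
G(2) = mex{} = 0
G(3) = mex{} = 0
G(4) = mex{0} = 1
G(5) = mex{0} = 1
G(6) = mex{0} = 1
G(7) = mex{0,0} = 1
G(8) = mex{1,0,0} = 2
G(9) = mex{1,0,0,0} = 2
G(10) = mex{1,0,0,0} = 2
G(11) = mex{1,1,0,0} = 2
G(12) = mex{2,1,1,0} = 3
G(13) = mex{2,1,1,1} = 0
G(14) = mex{2,1,1,1} = 0
G(15) = mex{2,2,1,1} = 0
G(16) = mex{3,2,2,1} = 0
G(17) = mex{0,2,2,2} = 1
G_B(17) = 1.
Stack C, S = {1, 2}:
n :  0  1  2  3  4  5  6  7  8  9 10
G :  0  1  2  0  1  2  0  1  2  0  1
G_C(10) = 1.
Combined Grundy value = 1 ⊕ 1 ⊕ 1 = 1.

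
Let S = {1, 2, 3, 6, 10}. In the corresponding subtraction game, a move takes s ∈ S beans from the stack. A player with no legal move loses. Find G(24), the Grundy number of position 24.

0

n :  0  1  2  3  4  5  6  7  8  9 10 11 12 13 14 15 16 17 18 19 20 21 22 23 24
G :  0  1  2  3  0  1  2  3  0  1  2  3  0  1  2  3  0  1  2  3  0  1  2  3  0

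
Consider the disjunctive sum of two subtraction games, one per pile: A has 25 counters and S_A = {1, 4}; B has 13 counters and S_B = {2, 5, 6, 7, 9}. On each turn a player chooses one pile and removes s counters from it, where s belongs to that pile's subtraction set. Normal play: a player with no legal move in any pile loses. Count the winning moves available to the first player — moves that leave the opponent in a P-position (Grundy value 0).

Pile A, S = {1, 4}:
n :  0  1  2  3  4  5  6  7  8  9 10 11 12 13 14 15 16 17 18 19 20 21 22 23 24 25
G :  0  1  0  1  2  0  1  0  1  2  0  1  0  1  2  0  1  0  1  2  0  1  0  1  2  0
G_A(25) = 0.
Pile B, S = {2, 5, 6, 7, 9}:
G(0) = 0
G(1) = mex{} = 0
G(2) = mex{0} = 1
G(3) = mex{0} = 1
G(4) = mex{1} = 0
G(5) = mex{1,0} = 2
G(6) = mex{0,0,0} = 1
G(7) = mex{2,1,0,0} = 3
G(8) = mex{1,1,1,0} = 2
G(9) = mex{3,0,1,1,0} = 2
G(10) = mex{2,2,0,1,0} = 3
G(11) = mex{2,1,2,0,1} = 3
G(12) = mex{3,3,1,2,1} = 0
G(13) = mex{3,2,3,1,0} = 4
G_B(13) = 4.
Combined Grundy value = 0 ⊕ 4 = 4.
A winning move leaves total XOR = 0, i.e. changes one component's Grundy value g to g ⊕ X where X is the current total.
Pile A: need g' = 0⊕4 = 4. Options: 25−1→G=2, 25−4→G=1. Hits: 0.
Pile B: need g' = 4⊕4 = 0. Options: 13−2→G=3, 13−5→G=2, 13−6→G=3, 13−7→G=1, 13−9→G=0. Hits: 1.

1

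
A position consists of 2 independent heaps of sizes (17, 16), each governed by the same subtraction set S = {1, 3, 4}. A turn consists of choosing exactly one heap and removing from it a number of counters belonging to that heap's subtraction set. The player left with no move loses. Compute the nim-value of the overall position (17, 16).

All heaps use S = {1, 3, 4}:
G(0) = 0
G(1) = mex{0} = 1
G(2) = mex{1} = 0
G(3) = mex{0,0} = 1
G(4) = mex{1,1,0} = 2
G(5) = mex{2,0,1} = 3
G(6) = mex{3,1,0} = 2
G(7) = mex{2,2,1} = 0
G(8) = mex{0,3,2} = 1
G(9) = mex{1,2,3} = 0
G(10) = mex{0,0,2} = 1
G(11) = mex{1,1,0} = 2
G(12) = mex{2,0,1} = 3
G(13) = mex{3,1,0} = 2
G(14) = mex{2,2,1} = 0
G(15) = mex{0,3,2} = 1
G(16) = mex{1,2,3} = 0
G(17) = mex{0,0,2} = 1
Heap A: G(17) = 1.
Heap B: G(16) = 0.
Combined Grundy value = 1 ⊕ 0 = 1.

1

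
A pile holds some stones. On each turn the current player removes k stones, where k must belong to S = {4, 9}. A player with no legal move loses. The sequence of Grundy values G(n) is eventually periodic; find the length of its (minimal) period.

13

G(0) = 0
G(1) = mex{} = 0
G(2) = mex{} = 0
G(3) = mex{} = 0
G(4) = mex{0} = 1
G(5) = mex{0} = 1
G(6) = mex{0} = 1
G(7) = mex{0} = 1
G(8) = mex{1} = 0
G(9) = mex{1,0} = 2
G(10) = mex{1,0} = 2
G(11) = mex{1,0} = 2
G(12) = mex{0,0} = 1
G(13) = mex{2,1} = 0
G(14) = mex{2,1} = 0
G(15) = mex{2,1} = 0
G(16) = mex{1,1} = 0
G(17) = mex{0,0} = 1
G(18) = mex{0,2} = 1
G(19) = mex{0,2} = 1
G(20) = mex{0,2} = 1
G(21) = mex{1,1} = 0
G(22) = mex{1,0} = 2
G(23) = mex{1,0} = 2
G(24) = mex{1,0} = 2
G(25) = mex{0,0} = 1
G(26) = mex{2,1} = 0
G(27) = mex{2,1} = 0
G(n+13) = G(n) holds for n = 0,…,8 (a full window of length max(S) = 9), so the sequence is purely periodic with period 13.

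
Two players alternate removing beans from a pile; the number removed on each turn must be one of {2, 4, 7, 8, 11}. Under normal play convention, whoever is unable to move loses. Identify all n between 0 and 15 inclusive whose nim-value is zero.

n :  0  1  2  3  4  5  6  7  8  9 10 11 12 13 14 15
G :  0  0  1  1  2  2  0  3  1  4  2  5  3  3  4  0
P-positions are exactly the n with G(n) = 0.

0, 1, 6, 15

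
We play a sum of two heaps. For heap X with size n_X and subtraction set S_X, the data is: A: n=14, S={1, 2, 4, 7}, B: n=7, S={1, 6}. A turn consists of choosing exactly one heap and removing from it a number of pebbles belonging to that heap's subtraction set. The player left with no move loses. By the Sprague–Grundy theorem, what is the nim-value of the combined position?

2

Heap A, S = {1, 2, 4, 7}:
G(0) = 0
G(1) = mex{0} = 1
G(2) = mex{1,0} = 2
G(3) = mex{2,1} = 0
G(4) = mex{0,2,0} = 1
G(5) = mex{1,0,1} = 2
G(6) = mex{2,1,2} = 0
G(7) = mex{0,2,0,0} = 1
G(8) = mex{1,0,1,1} = 2
G(9) = mex{2,1,2,2} = 0
G(10) = mex{0,2,0,0} = 1
G(11) = mex{1,0,1,1} = 2
G(12) = mex{2,1,2,2} = 0
G(13) = mex{0,2,0,0} = 1
G(14) = mex{1,0,1,1} = 2
G_A(14) = 2.
Heap B, S = {1, 6}:
G(0) = 0
G(1) = mex{0} = 1
G(2) = mex{1} = 0
G(3) = mex{0} = 1
G(4) = mex{1} = 0
G(5) = mex{0} = 1
G(6) = mex{1,0} = 2
G(7) = mex{2,1} = 0
G_B(7) = 0.
Combined Grundy value = 2 ⊕ 0 = 2.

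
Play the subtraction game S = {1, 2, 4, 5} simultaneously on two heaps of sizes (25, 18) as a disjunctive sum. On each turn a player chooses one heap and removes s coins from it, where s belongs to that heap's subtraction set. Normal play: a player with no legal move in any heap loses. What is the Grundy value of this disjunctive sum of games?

All heaps use S = {1, 2, 4, 5}:
n :  0  1  2  3  4  5  6  7  8  9 10 11 12 13 14 15 16 17 18 19 20 21 22 23 24 25
G :  0  1  2  0  1  2  0  1  2  0  1  2  0  1  2  0  1  2  0  1  2  0  1  2  0  1
Heap A: G(25) = 1.
Heap B: G(18) = 0.
Combined Grundy value = 1 ⊕ 0 = 1.

1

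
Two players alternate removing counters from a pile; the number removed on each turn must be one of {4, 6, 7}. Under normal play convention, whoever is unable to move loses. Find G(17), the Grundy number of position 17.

G(0) = 0
G(1) = mex{} = 0
G(2) = mex{} = 0
G(3) = mex{} = 0
G(4) = mex{0} = 1
G(5) = mex{0} = 1
G(6) = mex{0,0} = 1
G(7) = mex{0,0,0} = 1
G(8) = mex{1,0,0} = 2
G(9) = mex{1,0,0} = 2
G(10) = mex{1,1,0} = 2
G(11) = mex{1,1,1} = 0
G(12) = mex{2,1,1} = 0
G(13) = mex{2,1,1} = 0
G(14) = mex{2,2,1} = 0
G(15) = mex{0,2,2} = 1
G(16) = mex{0,2,2} = 1
G(17) = mex{0,0,2} = 1

1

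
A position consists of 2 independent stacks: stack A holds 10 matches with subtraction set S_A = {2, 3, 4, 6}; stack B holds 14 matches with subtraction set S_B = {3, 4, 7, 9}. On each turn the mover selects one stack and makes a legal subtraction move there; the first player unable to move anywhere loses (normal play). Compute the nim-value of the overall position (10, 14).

1

Stack A, S = {2, 3, 4, 6}:
G(0) = 0
G(1) = mex{} = 0
G(2) = mex{0} = 1
G(3) = mex{0,0} = 1
G(4) = mex{1,0,0} = 2
G(5) = mex{1,1,0} = 2
G(6) = mex{2,1,1,0} = 3
G(7) = mex{2,2,1,0} = 3
G(8) = mex{3,2,2,1} = 0
G(9) = mex{3,3,2,1} = 0
G(10) = mex{0,3,3,2} = 1
G_A(10) = 1.
Stack B, S = {3, 4, 7, 9}:
n :  0  1  2  3  4  5  6  7  8  9 10 11 12 13 14
G :  0  0  0  1  1  1  2  2  2  3  3  3  0  0  0
G_B(14) = 0.
Combined Grundy value = 1 ⊕ 0 = 1.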